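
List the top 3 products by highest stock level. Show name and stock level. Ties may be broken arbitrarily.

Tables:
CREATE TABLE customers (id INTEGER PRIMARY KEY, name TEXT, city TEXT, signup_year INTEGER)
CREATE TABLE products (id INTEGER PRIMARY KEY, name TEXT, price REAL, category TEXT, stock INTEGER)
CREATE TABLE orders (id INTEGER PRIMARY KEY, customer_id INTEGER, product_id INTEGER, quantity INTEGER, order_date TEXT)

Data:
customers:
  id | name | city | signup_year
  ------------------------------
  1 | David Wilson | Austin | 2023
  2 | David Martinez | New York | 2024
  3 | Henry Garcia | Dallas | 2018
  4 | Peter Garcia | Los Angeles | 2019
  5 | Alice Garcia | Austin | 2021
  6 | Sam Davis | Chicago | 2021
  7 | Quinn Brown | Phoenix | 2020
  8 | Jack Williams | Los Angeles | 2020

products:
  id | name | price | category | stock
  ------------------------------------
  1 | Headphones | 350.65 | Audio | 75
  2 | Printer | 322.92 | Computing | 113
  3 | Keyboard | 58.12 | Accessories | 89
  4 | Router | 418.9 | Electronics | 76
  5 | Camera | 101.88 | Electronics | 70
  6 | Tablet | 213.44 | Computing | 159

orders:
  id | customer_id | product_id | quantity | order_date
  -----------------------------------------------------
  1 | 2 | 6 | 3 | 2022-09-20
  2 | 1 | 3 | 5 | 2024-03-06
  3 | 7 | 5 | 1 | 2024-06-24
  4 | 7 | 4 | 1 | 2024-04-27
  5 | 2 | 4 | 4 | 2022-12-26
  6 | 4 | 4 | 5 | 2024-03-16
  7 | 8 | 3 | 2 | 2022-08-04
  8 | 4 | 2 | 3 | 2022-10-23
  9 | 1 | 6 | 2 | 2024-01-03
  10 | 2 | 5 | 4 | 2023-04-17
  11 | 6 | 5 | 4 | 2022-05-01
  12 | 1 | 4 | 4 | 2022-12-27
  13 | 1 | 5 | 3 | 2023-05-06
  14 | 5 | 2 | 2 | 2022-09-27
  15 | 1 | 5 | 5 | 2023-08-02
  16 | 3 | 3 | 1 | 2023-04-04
SELECT name, stock FROM products ORDER BY stock DESC LIMIT 3

Execution result:
name | stock
Tablet | 159
Printer | 113
Keyboard | 89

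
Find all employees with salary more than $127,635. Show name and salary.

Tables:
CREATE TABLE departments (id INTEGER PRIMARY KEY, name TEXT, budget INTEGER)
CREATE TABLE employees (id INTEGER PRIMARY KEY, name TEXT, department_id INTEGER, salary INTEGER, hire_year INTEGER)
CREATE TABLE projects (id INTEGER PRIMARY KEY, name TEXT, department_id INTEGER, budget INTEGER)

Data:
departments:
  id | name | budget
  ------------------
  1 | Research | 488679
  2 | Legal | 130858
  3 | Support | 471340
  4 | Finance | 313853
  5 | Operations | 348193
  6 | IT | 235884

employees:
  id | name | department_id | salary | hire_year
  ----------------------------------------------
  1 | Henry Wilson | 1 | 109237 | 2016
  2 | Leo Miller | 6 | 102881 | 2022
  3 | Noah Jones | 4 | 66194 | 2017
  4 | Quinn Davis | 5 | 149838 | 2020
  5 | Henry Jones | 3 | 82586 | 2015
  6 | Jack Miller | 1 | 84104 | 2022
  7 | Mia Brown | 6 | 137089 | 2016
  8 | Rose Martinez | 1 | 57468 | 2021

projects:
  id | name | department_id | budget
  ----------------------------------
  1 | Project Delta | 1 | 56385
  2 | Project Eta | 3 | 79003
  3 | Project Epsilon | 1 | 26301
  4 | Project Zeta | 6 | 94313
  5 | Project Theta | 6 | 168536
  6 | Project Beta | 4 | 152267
SELECT name, salary FROM employees WHERE salary > 127635

Execution result:
name | salary
Quinn Davis | 149838
Mia Brown | 137089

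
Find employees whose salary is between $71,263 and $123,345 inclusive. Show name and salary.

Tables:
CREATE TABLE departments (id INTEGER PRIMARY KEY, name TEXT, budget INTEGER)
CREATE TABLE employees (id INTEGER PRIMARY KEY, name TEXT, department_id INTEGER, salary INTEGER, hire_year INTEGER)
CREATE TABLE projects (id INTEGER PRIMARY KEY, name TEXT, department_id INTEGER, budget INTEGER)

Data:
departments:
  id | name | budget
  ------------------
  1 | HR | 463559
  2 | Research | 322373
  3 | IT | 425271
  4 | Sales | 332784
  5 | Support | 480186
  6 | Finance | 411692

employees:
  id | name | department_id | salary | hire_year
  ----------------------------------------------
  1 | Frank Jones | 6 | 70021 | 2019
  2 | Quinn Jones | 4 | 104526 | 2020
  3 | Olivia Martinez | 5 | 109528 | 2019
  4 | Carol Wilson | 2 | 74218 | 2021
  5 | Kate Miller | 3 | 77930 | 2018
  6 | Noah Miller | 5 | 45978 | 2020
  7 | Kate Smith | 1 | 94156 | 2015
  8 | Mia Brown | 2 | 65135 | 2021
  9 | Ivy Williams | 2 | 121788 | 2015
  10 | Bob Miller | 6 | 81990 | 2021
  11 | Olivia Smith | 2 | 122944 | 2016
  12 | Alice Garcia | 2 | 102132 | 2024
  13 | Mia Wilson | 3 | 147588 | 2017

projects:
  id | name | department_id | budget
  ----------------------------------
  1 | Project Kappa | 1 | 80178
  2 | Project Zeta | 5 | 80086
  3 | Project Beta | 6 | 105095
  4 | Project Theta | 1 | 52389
SELECT name, salary FROM employees WHERE salary BETWEEN 71263 AND 123345

Execution result:
name | salary
Quinn Jones | 104526
Olivia Martinez | 109528
Carol Wilson | 74218
Kate Miller | 77930
Kate Smith | 94156
Ivy Williams | 121788
Bob Miller | 81990
Olivia Smith | 122944
Alice Garcia | 102132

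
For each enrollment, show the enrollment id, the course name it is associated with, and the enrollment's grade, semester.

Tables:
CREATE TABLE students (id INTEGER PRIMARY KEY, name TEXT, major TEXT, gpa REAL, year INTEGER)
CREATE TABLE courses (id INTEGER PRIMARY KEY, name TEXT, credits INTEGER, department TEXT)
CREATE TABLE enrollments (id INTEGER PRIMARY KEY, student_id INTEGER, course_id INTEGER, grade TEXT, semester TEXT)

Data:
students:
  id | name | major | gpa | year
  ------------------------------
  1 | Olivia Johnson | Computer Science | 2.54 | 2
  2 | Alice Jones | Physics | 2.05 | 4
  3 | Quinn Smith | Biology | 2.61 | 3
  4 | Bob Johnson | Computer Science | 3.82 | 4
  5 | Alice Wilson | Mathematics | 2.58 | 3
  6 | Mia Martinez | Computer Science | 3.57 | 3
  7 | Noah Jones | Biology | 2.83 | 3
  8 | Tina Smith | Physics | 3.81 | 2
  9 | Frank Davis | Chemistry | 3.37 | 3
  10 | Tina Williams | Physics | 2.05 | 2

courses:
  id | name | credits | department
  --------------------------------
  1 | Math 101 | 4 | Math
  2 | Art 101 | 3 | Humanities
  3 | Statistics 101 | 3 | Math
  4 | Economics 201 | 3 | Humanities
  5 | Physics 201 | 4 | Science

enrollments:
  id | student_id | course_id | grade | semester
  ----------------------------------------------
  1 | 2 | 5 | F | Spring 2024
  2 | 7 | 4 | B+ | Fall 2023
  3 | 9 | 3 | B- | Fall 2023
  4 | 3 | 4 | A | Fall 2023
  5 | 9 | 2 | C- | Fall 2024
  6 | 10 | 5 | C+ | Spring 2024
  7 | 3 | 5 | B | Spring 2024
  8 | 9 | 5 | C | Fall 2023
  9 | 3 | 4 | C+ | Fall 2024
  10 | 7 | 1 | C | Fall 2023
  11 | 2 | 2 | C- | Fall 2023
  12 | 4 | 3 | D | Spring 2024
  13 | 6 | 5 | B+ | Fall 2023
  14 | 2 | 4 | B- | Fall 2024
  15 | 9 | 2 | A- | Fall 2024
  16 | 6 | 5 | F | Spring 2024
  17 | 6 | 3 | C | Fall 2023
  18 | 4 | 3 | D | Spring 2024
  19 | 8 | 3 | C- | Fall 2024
SELECT c.id, p.name AS course, c.grade, c.semester FROM enrollments c JOIN courses p ON c.course_id = p.id

Execution result:
id | course | grade | semester
1 | Physics 201 | F | Spring 2024
2 | Economics 201 | B+ | Fall 2023
3 | Statistics 101 | B- | Fall 2023
4 | Economics 201 | A | Fall 2023
5 | Art 101 | C- | Fall 2024
6 | Physics 201 | C+ | Spring 2024
7 | Physics 201 | B | Spring 2024
8 | Physics 201 | C | Fall 2023
9 | Economics 201 | C+ | Fall 2024
10 | Math 101 | C | Fall 2023
11 | Art 101 | C- | Fall 2023
12 | Statistics 101 | D | Spring 2024
13 | Physics 201 | B+ | Fall 2023
14 | Economics 201 | B- | Fall 2024
15 | Art 101 | A- | Fall 2024
16 | Physics 201 | F | Spring 2024
17 | Statistics 101 | C | Fall 2023
18 | Statistics 101 | D | Spring 2024
19 | Statistics 101 | C- | Fall 2024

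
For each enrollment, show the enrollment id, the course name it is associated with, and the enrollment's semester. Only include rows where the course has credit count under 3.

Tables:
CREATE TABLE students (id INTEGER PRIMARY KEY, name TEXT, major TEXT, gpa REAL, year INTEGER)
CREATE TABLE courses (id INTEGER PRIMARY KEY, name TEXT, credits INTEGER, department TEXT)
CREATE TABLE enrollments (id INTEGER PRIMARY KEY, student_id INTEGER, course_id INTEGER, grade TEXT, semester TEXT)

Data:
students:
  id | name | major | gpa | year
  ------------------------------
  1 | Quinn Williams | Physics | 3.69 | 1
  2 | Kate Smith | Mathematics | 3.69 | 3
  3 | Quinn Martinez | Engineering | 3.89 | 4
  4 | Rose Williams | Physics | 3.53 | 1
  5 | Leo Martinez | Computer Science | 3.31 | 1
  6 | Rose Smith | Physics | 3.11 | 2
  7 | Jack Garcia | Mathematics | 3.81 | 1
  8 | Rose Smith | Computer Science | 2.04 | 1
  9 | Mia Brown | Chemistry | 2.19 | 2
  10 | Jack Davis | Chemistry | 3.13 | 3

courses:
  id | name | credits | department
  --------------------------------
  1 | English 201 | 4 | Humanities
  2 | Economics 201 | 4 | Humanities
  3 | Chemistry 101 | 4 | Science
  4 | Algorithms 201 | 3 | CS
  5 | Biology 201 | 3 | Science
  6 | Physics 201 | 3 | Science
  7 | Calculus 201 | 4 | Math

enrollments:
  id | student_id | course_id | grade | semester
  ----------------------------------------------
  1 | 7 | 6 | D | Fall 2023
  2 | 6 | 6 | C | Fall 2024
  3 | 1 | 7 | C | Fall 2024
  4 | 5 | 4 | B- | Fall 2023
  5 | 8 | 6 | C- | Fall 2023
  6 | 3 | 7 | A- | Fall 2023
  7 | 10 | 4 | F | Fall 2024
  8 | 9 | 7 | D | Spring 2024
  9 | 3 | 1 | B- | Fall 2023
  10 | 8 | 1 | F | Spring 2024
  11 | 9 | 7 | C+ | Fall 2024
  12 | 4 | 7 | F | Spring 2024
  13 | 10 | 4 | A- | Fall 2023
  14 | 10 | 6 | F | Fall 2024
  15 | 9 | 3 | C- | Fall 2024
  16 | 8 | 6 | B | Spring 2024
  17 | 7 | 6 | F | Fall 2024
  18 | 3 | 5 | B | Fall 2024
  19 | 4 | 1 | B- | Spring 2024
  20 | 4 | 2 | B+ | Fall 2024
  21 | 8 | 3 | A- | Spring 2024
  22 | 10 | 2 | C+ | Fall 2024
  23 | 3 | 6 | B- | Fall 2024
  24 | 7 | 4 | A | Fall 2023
SELECT c.id, p.name AS course, c.semester FROM enrollments c JOIN courses p ON c.course_id = p.id WHERE p.credits < 3

Execution result:
(no rows)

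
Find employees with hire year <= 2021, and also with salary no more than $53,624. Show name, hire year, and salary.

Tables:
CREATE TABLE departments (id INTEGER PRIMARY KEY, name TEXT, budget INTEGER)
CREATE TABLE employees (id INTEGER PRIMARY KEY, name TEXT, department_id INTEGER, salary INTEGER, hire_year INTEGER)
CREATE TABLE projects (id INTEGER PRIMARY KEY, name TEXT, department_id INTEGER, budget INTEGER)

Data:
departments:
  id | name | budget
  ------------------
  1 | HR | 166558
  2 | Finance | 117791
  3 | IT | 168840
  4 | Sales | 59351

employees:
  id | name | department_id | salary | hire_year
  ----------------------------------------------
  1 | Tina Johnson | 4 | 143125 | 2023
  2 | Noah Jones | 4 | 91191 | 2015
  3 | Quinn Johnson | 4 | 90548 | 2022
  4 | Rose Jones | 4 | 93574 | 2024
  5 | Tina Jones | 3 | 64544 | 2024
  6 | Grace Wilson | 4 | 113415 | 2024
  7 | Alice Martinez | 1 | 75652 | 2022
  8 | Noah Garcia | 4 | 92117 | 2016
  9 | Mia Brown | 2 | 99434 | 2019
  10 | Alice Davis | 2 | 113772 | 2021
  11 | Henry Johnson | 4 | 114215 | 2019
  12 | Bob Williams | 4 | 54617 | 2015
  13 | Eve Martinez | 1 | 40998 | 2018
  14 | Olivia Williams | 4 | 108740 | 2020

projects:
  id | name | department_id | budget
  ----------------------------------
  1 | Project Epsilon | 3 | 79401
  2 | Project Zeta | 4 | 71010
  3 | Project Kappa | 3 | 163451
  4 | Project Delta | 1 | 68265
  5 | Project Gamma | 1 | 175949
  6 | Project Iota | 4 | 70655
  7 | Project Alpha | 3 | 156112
SELECT name, hire_year, salary FROM employees WHERE hire_year <= 2021 AND salary <= 53624

Execution result:
name | hire_year | salary
Eve Martinez | 2018 | 40998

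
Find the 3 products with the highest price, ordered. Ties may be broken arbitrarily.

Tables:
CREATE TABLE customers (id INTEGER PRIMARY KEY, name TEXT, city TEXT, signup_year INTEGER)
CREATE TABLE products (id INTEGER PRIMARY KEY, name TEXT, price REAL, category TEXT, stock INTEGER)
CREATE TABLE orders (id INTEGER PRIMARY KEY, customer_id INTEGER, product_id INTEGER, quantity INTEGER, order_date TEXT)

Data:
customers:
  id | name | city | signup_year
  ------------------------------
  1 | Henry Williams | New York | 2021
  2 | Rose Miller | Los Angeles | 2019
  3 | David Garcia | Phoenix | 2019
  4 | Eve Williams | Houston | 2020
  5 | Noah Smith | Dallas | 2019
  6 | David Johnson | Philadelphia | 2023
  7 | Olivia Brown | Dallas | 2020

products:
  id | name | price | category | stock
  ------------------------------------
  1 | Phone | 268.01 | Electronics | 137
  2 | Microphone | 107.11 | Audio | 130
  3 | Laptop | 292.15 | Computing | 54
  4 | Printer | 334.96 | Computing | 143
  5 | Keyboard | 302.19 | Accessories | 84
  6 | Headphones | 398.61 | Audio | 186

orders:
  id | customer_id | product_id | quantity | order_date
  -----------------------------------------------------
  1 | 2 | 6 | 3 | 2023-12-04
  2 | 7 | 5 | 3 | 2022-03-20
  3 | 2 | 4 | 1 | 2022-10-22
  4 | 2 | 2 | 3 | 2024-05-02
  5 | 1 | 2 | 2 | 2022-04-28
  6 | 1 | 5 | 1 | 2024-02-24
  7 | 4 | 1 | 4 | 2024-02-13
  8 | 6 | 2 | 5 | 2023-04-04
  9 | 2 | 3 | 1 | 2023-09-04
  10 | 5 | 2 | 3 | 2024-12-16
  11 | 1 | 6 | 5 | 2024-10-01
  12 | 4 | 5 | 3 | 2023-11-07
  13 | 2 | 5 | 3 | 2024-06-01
SELECT name, price FROM products ORDER BY price DESC LIMIT 3

Execution result:
name | price
Headphones | 398.61
Printer | 334.96
Keyboard | 302.19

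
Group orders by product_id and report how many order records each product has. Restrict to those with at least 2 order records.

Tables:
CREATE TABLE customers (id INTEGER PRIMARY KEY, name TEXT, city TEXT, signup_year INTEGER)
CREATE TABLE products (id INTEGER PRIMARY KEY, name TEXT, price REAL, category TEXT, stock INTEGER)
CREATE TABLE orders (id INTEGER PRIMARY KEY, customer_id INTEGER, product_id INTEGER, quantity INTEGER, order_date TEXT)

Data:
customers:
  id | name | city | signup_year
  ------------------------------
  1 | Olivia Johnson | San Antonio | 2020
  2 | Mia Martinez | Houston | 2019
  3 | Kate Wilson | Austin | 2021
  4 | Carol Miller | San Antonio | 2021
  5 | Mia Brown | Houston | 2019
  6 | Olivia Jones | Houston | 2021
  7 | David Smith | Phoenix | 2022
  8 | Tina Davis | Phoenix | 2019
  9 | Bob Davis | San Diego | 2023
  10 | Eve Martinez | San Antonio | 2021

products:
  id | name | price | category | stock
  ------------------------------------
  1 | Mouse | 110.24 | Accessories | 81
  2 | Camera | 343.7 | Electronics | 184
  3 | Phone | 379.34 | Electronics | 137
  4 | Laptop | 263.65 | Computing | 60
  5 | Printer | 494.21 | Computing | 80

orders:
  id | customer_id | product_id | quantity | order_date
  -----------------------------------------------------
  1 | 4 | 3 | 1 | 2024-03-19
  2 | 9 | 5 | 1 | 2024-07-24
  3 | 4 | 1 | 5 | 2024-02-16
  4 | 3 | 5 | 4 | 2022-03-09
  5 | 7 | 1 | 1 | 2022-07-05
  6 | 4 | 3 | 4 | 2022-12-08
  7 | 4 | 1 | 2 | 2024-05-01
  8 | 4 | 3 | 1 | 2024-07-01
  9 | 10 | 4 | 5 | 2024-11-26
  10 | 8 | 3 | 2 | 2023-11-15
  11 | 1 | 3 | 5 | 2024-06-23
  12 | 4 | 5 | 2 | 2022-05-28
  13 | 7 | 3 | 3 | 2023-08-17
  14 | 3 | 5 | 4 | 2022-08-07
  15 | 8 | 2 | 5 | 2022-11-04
SELECT product_id, COUNT(*) AS order_count FROM orders GROUP BY product_id HAVING COUNT(*) >= 2

Execution result:
product_id | order_count
1 | 3
3 | 6
5 | 4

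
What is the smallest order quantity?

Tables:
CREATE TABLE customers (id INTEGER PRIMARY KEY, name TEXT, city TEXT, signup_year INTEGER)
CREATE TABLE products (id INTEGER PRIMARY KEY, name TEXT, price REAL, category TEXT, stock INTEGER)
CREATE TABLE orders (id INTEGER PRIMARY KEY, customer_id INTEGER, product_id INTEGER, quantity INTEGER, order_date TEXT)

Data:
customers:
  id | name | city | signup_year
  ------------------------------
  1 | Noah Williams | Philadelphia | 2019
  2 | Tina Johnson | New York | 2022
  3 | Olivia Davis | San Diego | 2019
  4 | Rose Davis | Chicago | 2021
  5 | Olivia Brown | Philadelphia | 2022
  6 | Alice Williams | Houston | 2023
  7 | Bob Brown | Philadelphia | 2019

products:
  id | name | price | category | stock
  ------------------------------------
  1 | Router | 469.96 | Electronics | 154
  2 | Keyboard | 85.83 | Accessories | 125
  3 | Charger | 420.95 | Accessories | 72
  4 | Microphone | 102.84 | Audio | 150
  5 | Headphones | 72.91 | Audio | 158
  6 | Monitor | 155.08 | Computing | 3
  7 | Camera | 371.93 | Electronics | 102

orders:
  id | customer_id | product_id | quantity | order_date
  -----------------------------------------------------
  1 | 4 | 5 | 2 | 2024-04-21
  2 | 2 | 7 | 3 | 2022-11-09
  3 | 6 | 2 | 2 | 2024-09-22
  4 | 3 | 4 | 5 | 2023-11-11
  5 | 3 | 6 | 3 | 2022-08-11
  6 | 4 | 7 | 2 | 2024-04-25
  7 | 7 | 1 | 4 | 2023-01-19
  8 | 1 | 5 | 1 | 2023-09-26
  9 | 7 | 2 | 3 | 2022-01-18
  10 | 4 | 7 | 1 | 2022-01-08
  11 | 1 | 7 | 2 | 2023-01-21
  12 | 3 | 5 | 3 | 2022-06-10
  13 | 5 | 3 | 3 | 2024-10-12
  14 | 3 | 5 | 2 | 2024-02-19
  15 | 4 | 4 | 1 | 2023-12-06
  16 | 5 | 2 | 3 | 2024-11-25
SELECT MIN(quantity) FROM orders

Execution result:
1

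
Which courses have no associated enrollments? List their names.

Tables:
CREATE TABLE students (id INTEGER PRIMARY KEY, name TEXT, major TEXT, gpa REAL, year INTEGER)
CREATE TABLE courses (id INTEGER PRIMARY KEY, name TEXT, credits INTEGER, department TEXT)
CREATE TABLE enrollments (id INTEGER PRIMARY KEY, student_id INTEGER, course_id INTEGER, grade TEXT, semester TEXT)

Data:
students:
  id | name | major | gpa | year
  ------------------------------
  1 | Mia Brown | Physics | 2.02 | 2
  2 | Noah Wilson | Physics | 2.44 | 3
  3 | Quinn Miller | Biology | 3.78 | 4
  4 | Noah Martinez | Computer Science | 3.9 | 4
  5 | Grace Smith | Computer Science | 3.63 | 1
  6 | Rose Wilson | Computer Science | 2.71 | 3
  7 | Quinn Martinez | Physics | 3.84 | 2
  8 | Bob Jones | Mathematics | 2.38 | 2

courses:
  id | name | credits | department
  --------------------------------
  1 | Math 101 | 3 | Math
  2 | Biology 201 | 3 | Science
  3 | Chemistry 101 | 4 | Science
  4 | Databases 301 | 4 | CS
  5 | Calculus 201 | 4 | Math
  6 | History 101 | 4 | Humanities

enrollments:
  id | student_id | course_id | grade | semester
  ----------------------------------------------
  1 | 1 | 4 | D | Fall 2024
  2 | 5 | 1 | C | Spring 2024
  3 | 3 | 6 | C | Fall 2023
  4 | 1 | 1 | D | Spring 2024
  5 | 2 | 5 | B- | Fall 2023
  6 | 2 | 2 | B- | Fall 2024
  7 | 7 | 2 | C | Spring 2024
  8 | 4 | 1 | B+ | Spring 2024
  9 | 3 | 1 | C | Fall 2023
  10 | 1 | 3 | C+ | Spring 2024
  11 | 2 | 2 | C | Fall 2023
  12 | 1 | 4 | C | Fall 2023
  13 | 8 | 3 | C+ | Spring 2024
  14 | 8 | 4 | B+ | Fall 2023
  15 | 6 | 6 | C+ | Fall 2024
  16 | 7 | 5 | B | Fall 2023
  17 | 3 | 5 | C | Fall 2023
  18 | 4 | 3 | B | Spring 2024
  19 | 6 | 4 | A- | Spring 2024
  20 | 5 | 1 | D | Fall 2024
SELECT p.name FROM courses p LEFT JOIN enrollments c ON c.course_id = p.id WHERE c.id IS NULL

Execution result:
(no rows)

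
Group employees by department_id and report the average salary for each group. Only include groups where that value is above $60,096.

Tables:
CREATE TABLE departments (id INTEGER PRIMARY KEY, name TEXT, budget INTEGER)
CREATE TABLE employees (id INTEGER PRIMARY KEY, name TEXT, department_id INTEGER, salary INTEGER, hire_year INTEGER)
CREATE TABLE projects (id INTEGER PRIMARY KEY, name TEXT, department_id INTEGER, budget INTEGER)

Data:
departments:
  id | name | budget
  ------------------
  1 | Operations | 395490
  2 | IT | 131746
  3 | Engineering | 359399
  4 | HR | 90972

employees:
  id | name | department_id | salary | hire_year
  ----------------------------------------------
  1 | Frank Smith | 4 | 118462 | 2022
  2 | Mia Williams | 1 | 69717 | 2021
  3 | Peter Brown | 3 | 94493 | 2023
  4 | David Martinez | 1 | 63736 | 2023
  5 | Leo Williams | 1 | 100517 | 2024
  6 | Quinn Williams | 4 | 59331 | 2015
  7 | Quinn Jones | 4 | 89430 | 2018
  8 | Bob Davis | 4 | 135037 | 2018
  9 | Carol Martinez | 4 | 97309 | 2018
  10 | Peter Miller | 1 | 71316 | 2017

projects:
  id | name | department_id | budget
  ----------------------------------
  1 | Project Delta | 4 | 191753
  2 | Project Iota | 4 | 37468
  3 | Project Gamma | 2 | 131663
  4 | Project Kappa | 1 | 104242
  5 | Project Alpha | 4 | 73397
SELECT department_id, AVG(salary) AS avg_salary FROM employees GROUP BY department_id HAVING AVG(salary) > 60096

Execution result:
department_id | avg_salary
1 | 76321.50
3 | 94493.00
4 | 99913.80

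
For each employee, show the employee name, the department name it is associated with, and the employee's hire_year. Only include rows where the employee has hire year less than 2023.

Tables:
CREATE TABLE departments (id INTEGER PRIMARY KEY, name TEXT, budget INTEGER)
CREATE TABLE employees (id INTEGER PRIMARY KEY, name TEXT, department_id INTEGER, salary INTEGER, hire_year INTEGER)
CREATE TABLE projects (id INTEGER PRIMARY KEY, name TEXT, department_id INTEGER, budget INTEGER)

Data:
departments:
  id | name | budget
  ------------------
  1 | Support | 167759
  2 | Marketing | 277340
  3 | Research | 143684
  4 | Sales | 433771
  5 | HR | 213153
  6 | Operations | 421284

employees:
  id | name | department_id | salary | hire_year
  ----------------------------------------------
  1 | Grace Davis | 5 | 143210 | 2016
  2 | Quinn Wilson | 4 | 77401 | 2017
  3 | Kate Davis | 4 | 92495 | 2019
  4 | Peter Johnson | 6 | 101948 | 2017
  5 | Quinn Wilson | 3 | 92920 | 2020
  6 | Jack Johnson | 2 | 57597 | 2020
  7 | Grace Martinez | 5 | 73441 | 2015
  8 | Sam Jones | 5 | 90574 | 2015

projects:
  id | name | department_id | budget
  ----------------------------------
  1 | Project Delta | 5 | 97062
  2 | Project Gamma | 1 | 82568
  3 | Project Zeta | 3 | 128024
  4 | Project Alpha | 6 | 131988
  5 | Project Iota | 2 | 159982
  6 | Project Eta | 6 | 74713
SELECT c.name, p.name AS department, c.hire_year FROM employees c JOIN departments p ON c.department_id = p.id WHERE c.hire_year < 2023

Execution result:
name | department | hire_year
Grace Davis | HR | 2016
Quinn Wilson | Sales | 2017
Kate Davis | Sales | 2019
Peter Johnson | Operations | 2017
Quinn Wilson | Research | 2020
Jack Johnson | Marketing | 2020
Grace Martinez | HR | 2015
Sam Jones | HR | 2015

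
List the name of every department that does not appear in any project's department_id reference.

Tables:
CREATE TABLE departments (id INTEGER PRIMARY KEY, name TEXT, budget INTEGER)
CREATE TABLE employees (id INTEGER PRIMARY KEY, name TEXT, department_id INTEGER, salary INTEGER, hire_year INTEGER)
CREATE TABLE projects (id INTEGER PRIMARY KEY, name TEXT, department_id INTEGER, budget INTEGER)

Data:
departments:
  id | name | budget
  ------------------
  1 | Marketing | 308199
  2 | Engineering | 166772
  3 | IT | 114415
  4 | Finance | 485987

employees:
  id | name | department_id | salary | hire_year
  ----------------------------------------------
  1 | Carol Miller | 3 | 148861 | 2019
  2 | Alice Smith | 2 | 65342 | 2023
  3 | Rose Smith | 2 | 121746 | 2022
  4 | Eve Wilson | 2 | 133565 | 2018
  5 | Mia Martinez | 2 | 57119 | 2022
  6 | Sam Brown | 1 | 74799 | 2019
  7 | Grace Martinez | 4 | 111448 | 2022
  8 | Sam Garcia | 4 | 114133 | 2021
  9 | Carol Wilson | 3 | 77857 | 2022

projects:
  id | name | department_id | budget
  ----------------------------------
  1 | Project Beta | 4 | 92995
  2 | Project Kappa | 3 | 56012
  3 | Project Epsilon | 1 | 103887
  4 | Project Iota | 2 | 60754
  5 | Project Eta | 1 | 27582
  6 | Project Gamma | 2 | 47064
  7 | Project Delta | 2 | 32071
SELECT p.name FROM departments p LEFT JOIN projects c ON c.department_id = p.id WHERE c.id IS NULL

Execution result:
(no rows)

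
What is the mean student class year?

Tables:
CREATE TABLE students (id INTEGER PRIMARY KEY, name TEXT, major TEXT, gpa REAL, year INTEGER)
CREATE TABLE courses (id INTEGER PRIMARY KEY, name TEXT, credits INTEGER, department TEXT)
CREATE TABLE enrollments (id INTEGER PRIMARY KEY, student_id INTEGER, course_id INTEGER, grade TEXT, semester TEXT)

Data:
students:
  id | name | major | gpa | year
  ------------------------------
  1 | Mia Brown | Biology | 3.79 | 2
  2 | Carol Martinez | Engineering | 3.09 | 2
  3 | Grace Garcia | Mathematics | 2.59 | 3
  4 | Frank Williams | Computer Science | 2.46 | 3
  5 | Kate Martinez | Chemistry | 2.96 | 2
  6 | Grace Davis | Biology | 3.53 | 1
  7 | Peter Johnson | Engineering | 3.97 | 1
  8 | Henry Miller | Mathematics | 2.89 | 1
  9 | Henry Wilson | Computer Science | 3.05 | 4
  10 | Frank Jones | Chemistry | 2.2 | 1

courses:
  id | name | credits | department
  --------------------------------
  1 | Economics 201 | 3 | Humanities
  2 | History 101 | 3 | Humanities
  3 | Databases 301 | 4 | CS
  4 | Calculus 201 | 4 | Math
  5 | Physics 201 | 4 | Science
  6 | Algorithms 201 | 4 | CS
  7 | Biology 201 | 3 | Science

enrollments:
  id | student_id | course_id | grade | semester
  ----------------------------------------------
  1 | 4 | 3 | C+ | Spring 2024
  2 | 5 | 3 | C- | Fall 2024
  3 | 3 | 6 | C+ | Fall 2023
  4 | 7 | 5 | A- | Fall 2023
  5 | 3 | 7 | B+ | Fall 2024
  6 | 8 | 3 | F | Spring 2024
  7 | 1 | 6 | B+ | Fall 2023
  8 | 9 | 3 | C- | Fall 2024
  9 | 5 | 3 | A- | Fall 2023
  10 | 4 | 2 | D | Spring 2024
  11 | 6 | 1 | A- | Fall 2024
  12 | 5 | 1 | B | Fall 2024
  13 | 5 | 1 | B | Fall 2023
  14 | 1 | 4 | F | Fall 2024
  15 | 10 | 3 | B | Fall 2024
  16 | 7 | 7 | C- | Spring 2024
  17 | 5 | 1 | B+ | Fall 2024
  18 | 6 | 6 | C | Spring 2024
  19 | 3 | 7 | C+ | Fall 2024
SELECT AVG(year) FROM students

Execution result:
2.00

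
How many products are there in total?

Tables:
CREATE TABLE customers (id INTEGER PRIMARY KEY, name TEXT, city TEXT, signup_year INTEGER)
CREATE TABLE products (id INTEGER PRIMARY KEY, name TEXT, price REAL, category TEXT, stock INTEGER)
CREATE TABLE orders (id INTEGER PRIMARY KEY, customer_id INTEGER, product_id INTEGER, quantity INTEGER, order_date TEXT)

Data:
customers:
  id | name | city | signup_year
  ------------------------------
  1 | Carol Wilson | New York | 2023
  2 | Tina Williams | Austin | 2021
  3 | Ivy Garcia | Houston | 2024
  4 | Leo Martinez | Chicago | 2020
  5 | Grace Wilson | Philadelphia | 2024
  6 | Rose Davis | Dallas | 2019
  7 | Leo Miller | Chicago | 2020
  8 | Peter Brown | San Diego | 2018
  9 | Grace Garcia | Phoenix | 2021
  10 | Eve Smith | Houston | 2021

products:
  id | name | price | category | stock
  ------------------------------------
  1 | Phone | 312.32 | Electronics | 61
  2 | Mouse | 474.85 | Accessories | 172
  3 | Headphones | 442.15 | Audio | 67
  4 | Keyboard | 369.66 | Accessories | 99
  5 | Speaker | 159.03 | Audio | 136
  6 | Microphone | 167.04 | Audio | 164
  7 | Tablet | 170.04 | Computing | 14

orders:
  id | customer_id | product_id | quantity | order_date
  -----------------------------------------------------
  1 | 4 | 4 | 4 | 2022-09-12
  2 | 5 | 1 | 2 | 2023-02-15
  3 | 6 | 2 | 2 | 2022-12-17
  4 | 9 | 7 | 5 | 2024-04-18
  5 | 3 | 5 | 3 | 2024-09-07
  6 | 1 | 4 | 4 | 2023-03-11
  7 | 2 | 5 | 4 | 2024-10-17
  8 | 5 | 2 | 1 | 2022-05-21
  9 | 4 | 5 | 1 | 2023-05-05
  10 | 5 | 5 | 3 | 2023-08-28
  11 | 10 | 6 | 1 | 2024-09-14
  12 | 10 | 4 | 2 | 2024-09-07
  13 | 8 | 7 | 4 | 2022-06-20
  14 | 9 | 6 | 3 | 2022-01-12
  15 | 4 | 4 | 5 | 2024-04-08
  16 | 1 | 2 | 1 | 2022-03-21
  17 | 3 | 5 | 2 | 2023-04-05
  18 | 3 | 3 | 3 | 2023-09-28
SELECT COUNT(*) FROM products

Execution result:
7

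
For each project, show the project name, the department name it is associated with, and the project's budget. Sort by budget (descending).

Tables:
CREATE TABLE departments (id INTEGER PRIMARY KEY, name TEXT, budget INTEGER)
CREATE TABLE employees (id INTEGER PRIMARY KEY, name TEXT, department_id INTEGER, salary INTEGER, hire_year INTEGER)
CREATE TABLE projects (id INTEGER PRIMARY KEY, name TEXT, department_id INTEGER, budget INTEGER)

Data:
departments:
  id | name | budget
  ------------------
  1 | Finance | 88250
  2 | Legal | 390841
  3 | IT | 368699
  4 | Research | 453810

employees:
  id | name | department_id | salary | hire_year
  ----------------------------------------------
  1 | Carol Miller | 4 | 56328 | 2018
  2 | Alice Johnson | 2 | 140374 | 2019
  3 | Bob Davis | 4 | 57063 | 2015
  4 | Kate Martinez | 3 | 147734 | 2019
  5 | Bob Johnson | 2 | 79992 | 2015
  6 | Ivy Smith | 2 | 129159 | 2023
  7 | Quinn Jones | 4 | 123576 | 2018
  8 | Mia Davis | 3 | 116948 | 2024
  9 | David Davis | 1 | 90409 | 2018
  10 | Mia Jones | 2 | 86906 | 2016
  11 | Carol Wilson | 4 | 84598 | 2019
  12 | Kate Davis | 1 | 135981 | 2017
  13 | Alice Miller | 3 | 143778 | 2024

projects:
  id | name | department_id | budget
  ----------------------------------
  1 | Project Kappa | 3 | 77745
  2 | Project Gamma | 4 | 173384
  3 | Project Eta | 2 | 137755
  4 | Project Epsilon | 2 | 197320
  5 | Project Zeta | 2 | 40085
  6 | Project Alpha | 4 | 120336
SELECT c.name, p.name AS department, c.budget FROM projects c JOIN departments p ON c.department_id = p.id ORDER BY c.budget DESC

Execution result:
name | department | budget
Project Epsilon | Legal | 197320
Project Gamma | Research | 173384
Project Eta | Legal | 137755
Project Alpha | Research | 120336
Project Kappa | IT | 77745
Project Zeta | Legal | 40085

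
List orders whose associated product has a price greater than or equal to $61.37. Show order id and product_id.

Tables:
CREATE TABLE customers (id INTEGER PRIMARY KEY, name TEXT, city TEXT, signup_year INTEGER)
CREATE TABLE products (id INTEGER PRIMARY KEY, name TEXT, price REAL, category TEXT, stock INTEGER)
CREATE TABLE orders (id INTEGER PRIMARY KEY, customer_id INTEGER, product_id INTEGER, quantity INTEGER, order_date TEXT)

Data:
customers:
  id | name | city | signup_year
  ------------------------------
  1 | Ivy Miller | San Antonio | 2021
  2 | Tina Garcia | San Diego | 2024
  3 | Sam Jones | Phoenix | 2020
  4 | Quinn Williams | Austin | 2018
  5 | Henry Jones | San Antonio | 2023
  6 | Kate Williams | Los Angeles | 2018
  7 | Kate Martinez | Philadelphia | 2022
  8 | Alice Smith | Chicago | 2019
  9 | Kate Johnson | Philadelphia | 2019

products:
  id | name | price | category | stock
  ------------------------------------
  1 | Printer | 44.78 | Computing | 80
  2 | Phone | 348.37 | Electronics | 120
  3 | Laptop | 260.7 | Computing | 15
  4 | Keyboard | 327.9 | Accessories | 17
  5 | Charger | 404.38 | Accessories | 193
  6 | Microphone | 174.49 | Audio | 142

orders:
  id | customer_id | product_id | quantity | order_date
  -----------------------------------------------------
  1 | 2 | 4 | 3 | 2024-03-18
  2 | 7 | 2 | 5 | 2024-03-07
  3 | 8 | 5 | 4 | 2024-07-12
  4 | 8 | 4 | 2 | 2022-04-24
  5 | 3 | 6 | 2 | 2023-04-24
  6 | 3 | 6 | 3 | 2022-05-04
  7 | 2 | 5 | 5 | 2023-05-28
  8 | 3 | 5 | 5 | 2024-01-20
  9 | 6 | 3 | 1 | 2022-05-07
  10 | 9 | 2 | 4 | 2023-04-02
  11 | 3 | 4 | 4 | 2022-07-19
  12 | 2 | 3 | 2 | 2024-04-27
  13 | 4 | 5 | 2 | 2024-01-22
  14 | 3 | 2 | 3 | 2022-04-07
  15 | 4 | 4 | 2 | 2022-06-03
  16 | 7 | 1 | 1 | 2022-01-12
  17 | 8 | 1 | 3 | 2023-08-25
SELECT id, product_id FROM orders WHERE product_id IN (SELECT id FROM products WHERE price >= 61.37)

Execution result:
id | product_id
1 | 4
2 | 2
3 | 5
4 | 4
5 | 6
6 | 6
7 | 5
8 | 5
9 | 3
10 | 2
11 | 4
12 | 3
13 | 5
14 | 2
15 | 4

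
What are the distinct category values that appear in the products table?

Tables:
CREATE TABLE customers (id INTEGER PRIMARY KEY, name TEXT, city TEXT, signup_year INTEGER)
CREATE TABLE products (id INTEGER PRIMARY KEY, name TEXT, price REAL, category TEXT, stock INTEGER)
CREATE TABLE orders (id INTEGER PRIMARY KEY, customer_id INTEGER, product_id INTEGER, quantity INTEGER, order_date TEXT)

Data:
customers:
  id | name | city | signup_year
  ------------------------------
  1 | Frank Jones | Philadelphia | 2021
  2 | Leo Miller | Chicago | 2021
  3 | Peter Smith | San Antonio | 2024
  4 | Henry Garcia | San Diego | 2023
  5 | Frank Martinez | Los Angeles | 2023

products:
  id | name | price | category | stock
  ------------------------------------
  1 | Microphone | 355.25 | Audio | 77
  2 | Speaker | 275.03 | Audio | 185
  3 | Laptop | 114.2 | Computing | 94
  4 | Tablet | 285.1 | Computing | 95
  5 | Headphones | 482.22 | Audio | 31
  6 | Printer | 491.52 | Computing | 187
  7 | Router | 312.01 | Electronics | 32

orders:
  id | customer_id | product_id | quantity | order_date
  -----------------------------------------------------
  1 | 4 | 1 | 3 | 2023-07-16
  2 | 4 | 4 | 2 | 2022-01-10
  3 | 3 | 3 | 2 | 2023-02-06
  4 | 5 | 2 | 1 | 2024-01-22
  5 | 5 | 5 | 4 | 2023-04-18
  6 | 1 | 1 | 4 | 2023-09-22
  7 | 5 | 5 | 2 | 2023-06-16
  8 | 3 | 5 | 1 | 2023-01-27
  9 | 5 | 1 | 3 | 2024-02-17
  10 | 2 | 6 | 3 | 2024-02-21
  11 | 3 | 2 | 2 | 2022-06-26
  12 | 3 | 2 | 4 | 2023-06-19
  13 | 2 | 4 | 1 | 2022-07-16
SELECT DISTINCT category FROM products

Execution result:
category
Audio
Computing
Electronics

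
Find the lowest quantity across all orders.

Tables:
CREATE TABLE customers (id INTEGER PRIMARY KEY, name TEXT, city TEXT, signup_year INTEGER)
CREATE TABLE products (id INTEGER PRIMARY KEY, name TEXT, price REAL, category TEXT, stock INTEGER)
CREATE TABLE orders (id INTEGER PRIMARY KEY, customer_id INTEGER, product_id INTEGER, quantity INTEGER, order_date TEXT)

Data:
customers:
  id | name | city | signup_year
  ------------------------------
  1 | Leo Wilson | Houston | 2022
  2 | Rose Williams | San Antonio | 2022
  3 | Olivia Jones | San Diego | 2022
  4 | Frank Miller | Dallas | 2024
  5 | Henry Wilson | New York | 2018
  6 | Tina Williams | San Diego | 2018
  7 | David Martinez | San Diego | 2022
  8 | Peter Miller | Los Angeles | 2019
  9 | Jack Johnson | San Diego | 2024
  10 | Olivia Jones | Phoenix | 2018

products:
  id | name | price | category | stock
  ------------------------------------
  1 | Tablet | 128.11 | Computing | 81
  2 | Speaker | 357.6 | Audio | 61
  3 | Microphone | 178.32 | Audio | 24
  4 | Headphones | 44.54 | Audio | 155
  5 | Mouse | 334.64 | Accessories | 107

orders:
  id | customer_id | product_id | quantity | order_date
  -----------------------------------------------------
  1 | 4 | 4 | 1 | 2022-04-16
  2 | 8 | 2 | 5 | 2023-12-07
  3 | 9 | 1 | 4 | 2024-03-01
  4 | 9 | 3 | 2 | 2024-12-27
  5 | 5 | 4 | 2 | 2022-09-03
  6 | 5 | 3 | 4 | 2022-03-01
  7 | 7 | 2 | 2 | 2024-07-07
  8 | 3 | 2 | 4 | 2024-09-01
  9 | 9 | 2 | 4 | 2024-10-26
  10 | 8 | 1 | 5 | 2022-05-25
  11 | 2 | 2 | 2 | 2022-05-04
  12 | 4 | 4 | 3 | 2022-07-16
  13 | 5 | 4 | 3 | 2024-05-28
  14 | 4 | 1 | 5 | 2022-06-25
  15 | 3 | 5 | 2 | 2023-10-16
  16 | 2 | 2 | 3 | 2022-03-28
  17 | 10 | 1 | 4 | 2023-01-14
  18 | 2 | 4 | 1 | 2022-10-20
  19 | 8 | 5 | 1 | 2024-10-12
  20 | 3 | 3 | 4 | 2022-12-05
SELECT MIN(quantity) FROM orders

Execution result:
1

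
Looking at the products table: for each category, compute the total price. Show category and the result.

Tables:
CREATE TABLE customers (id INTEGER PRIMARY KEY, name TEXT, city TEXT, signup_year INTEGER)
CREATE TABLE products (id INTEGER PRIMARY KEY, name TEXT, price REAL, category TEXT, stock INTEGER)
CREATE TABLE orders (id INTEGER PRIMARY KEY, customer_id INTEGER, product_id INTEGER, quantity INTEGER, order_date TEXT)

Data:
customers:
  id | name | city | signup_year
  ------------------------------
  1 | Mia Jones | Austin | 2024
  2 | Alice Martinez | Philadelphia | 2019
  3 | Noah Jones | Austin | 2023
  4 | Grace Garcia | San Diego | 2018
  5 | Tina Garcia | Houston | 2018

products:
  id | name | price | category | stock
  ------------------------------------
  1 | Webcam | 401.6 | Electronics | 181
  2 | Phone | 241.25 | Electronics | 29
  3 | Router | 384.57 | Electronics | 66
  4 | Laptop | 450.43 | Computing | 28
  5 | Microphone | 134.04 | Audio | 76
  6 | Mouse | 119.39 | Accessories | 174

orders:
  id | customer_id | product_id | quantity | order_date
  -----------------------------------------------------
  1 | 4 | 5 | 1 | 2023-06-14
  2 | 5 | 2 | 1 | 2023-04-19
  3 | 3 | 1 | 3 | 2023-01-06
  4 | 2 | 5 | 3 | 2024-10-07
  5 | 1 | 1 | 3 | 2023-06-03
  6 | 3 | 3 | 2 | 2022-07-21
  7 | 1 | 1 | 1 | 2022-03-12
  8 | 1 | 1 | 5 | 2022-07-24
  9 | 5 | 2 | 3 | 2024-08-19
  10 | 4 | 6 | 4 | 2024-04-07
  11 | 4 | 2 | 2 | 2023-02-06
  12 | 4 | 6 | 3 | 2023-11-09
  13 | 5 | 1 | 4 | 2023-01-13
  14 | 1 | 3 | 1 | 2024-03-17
SELECT category, SUM(price) AS sum_price FROM products GROUP BY category

Execution result:
category | sum_price
Accessories | 119.39
Audio | 134.04
Computing | 450.43
Electronics | 1027.42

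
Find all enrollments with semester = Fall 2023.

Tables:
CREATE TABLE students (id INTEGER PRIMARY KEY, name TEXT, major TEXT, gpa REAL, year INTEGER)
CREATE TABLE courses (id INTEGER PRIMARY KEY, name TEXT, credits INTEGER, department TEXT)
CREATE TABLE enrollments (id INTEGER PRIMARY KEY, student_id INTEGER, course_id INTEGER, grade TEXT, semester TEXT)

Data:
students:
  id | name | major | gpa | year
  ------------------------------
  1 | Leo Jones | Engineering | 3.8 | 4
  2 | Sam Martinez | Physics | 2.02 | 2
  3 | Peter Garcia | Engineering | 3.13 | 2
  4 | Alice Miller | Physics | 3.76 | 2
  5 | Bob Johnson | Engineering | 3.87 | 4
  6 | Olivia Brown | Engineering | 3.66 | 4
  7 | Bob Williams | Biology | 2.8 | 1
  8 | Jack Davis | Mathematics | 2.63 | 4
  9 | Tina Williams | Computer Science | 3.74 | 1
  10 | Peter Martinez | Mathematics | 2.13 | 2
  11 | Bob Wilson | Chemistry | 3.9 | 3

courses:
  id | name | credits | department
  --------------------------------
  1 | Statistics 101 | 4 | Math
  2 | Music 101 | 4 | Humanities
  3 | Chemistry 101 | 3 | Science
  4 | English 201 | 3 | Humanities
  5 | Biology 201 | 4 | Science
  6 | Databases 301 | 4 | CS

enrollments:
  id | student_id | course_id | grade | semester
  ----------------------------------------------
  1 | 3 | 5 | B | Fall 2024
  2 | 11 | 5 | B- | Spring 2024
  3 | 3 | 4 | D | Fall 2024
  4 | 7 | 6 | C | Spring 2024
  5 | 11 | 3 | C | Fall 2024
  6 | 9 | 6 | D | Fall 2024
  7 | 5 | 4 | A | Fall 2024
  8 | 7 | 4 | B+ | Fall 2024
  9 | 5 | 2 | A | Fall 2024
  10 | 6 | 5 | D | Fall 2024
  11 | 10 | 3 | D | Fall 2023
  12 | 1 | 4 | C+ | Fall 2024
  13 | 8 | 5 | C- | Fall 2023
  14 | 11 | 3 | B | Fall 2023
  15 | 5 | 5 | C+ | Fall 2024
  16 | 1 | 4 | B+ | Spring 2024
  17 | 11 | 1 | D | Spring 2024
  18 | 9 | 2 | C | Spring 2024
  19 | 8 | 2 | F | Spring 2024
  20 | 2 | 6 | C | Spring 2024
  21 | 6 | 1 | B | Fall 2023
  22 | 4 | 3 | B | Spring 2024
SELECT id, semester FROM enrollments WHERE semester = 'Fall 2023'

Execution result:
id | semester
11 | Fall 2023
13 | Fall 2023
14 | Fall 2023
21 | Fall 2023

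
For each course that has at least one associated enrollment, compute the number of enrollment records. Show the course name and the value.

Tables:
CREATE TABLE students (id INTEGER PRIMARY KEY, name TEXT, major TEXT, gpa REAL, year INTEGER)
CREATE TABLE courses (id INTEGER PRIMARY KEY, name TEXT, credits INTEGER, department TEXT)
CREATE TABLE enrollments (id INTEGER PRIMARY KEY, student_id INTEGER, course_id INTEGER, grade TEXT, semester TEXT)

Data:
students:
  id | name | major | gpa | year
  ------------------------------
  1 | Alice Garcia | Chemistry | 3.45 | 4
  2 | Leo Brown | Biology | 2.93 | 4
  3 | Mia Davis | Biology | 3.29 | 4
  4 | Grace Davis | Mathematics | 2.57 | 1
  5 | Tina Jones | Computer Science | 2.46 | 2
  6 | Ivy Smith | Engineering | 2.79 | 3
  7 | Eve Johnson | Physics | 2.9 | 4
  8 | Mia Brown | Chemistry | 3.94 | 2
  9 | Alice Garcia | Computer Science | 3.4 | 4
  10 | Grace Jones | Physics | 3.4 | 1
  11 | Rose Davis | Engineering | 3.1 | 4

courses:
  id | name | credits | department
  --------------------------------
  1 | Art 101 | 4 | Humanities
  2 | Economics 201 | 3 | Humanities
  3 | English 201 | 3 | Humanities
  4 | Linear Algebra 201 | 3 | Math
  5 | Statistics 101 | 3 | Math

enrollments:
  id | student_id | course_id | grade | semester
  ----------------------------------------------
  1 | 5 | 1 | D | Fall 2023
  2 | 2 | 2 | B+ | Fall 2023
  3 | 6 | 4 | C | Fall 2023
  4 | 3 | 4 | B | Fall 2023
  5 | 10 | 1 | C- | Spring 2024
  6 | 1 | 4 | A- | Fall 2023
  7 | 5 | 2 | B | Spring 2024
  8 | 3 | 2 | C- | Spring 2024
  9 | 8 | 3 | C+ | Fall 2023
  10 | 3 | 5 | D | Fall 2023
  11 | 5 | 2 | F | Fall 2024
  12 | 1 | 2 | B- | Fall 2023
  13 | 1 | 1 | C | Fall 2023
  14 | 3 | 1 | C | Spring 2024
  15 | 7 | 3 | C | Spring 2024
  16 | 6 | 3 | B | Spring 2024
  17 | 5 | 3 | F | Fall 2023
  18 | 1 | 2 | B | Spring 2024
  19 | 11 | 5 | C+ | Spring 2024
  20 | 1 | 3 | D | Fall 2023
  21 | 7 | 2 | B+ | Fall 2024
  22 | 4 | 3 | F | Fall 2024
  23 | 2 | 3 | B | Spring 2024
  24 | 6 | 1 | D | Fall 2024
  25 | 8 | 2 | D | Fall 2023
SELECT p.name, COUNT(*) AS n FROM enrollments c JOIN courses p ON c.course_id = p.id GROUP BY p.id, p.name

Execution result:
name | n
Art 101 | 5
Economics 201 | 8
English 201 | 7
Linear Algebra 201 | 3
Statistics 101 | 2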